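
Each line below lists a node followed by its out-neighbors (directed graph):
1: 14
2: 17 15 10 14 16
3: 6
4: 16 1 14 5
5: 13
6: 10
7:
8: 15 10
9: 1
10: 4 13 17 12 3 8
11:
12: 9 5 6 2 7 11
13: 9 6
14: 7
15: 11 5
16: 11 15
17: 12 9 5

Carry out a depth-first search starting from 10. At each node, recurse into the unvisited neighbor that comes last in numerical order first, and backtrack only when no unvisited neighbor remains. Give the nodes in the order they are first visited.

10 17 12 11 9 1 14 7 6 5 13 2 16 15 8 4 3

Visit 10
10 → 17
17 → 12
12 → 11
12 → 9
9 → 1
1 → 14
14 → 7
12 → 6
12 → 5
5 → 13
12 → 2
2 → 16
16 → 15
10 → 8
10 → 4
10 → 3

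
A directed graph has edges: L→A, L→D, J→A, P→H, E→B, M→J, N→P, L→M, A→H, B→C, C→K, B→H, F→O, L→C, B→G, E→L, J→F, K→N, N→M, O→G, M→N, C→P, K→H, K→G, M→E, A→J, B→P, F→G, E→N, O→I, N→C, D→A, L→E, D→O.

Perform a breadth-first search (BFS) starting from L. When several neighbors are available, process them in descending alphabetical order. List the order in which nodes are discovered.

L, M, E, D, C, A, N, J, B, O, P, K, H, F, G, I

Visit L; enqueue M, E, D, C, A → queue [M, E, D, C, A]
Visit M; enqueue N, J → queue [E, D, C, A, N, J]
Visit E; enqueue B → queue [D, C, A, N, J, B]
Visit D; enqueue O → queue [C, A, N, J, B, O]
Visit C; enqueue P, K → queue [A, N, J, B, O, P, K]
Visit A; enqueue H → queue [N, J, B, O, P, K, H]
Visit N → queue [J, B, O, P, K, H]
Visit J; enqueue F → queue [B, O, P, K, H, F]
Visit B; enqueue G → queue [O, P, K, H, F, G]
Visit O; enqueue I → queue [P, K, H, F, G, I]
Visit P → queue [K, H, F, G, I]
Visit K → queue [H, F, G, I]
Visit H → queue [F, G, I]
Visit F → queue [G, I]
Visit G → queue [I]
Visit I → queue []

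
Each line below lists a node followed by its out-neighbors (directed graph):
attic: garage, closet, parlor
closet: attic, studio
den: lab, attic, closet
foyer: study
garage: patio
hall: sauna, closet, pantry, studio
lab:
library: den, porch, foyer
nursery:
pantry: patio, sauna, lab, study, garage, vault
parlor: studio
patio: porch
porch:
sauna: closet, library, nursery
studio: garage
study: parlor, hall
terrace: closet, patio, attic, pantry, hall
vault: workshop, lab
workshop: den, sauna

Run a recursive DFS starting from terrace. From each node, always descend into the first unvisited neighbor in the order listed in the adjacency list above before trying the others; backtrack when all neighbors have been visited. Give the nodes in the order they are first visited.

Visit terrace
terrace → closet
closet → attic
attic → garage
garage → patio
patio → porch
attic → parlor
parlor → studio
terrace → pantry
pantry → sauna
sauna → library
library → den
den → lab
library → foyer
foyer → study
study → hall
sauna → nursery
pantry → vault
vault → workshop

terrace closet attic garage patio porch parlor studio pantry sauna library den lab foyer study hall nursery vault workshop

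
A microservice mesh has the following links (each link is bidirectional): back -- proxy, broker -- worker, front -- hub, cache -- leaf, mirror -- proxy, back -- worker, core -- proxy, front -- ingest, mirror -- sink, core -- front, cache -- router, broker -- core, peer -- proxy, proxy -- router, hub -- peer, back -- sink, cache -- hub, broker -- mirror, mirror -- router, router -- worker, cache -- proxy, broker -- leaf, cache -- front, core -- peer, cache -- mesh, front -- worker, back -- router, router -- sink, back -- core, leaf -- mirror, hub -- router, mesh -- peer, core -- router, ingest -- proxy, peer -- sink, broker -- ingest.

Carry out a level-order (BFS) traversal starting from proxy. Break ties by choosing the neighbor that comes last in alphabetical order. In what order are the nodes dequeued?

proxy, router, peer, mirror, ingest, core, cache, back, worker, sink, hub, mesh, leaf, broker, front

Visit proxy; enqueue router, peer, mirror, ingest, core, cache, back → queue [router, peer, mirror, ingest, core, cache, back]
Visit router; enqueue worker, sink, hub → queue [peer, mirror, ingest, core, cache, back, worker, sink, hub]
Visit peer; enqueue mesh → queue [mirror, ingest, core, cache, back, worker, sink, hub, mesh]
Visit mirror; enqueue leaf, broker → queue [ingest, core, cache, back, worker, sink, hub, mesh, leaf, broker]
Visit ingest; enqueue front → queue [core, cache, back, worker, sink, hub, mesh, leaf, broker, front]
Visit core → queue [cache, back, worker, sink, hub, mesh, leaf, broker, front]
Visit cache → queue [back, worker, sink, hub, mesh, leaf, broker, front]
Visit back → queue [worker, sink, hub, mesh, leaf, broker, front]
Visit worker → queue [sink, hub, mesh, leaf, broker, front]
Visit sink → queue [hub, mesh, leaf, broker, front]
Visit hub → queue [mesh, leaf, broker, front]
Visit mesh → queue [leaf, broker, front]
Visit leaf → queue [broker, front]
Visit broker → queue [front]
Visit front → queue []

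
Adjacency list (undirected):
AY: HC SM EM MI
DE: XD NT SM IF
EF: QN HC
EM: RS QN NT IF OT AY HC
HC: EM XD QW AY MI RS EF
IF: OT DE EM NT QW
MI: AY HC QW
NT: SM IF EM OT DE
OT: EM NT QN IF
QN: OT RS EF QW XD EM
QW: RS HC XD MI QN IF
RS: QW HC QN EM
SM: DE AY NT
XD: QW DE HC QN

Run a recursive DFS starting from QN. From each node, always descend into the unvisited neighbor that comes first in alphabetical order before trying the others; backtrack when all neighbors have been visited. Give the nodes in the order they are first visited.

QN EF HC AY EM IF DE NT OT SM XD QW MI RS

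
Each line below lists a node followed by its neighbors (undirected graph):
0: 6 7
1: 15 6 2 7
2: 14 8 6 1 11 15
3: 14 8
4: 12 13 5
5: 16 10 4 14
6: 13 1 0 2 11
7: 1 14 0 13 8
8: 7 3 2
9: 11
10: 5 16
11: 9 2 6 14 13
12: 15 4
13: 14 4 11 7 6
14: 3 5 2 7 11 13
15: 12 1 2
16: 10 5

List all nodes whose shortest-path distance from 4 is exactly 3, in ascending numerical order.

Level 0: 4
Level 1: 5, 12, 13
Level 2: 6, 7, 10, 11, 14, 15, 16
Level 3: 0, 1, 2, 3, 8, 9

0, 1, 2, 3, 8, 9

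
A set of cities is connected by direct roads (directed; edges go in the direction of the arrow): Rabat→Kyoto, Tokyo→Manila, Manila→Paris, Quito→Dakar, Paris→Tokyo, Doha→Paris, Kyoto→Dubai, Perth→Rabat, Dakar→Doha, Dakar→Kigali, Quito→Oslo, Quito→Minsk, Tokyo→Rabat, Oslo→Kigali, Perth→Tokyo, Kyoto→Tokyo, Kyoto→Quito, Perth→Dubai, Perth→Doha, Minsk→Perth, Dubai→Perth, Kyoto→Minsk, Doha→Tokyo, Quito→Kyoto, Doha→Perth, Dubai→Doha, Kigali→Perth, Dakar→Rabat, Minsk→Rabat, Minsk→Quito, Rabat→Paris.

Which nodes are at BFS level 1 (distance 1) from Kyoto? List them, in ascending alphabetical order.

Dubai, Minsk, Quito, Tokyo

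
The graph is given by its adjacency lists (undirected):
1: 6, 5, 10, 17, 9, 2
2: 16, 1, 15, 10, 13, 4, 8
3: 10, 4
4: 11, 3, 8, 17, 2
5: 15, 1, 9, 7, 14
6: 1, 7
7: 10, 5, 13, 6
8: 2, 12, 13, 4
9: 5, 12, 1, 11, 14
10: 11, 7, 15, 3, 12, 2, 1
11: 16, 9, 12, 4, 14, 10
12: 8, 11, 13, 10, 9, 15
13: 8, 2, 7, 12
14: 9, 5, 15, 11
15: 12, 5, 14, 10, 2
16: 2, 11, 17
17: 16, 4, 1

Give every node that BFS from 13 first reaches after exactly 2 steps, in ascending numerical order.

Level 0: 13
Level 1: 2, 7, 8, 12
Level 2: 1, 4, 5, 6, 9, 10, 11, 15, 16
Level 3: 3, 14, 17

1, 4, 5, 6, 9, 10, 11, 15, 16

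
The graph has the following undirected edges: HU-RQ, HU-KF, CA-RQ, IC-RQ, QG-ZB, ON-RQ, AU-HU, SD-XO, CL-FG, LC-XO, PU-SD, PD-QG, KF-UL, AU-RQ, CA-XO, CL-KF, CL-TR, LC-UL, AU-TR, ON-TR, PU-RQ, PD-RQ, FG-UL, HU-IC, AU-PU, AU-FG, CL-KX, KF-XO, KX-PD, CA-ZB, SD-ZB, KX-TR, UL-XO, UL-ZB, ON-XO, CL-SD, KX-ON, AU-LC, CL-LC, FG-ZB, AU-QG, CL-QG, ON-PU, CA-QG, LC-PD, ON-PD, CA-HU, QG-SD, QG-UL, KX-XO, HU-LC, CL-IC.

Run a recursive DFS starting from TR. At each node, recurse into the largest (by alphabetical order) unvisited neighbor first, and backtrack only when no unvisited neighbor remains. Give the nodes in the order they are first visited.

Visit TR
TR → ON
ON → XO
XO → UL
UL → ZB
ZB → SD
SD → QG
QG → PD
PD → RQ
RQ → PU
PU → AU
AU → LC
LC → HU
HU → KF
KF → CL
CL → KX
CL → IC
CL → FG
HU → CA

TR → ON → XO → UL → ZB → SD → QG → PD → RQ → PU → AU → LC → HU → KF → CL → KX → IC → FG → CA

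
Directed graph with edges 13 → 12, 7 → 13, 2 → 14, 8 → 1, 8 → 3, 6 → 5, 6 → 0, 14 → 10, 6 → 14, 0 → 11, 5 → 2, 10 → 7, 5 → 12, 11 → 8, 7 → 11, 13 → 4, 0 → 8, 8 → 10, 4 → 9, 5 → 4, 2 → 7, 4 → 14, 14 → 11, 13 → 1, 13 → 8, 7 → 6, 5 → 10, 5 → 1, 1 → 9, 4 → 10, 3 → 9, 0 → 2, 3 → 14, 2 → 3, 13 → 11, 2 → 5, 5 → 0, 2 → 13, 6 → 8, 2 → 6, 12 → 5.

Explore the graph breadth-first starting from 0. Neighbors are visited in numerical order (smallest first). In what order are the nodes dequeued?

0, 2, 8, 11, 3, 5, 6, 7, 13, 14, 1, 10, 9, 4, 12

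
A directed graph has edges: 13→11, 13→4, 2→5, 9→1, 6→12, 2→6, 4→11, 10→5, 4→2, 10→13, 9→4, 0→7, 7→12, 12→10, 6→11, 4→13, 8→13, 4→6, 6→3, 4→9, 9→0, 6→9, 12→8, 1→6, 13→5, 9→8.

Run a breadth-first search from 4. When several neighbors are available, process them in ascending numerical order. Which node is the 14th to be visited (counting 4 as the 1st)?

Visit 4; enqueue 2, 6, 9, 11, 13 → queue [2, 6, 9, 11, 13]
Visit 2; enqueue 5 → queue [6, 9, 11, 13, 5]
Visit 6; enqueue 3, 12 → queue [9, 11, 13, 5, 3, 12]
Visit 9; enqueue 0, 1, 8 → queue [11, 13, 5, 3, 12, 0, 1, 8]
Visit 11 → queue [13, 5, 3, 12, 0, 1, 8]
Visit 13 → queue [5, 3, 12, 0, 1, 8]
Visit 5 → queue [3, 12, 0, 1, 8]
Visit 3 → queue [12, 0, 1, 8]
Visit 12; enqueue 10 → queue [0, 1, 8, 10]
Visit 0; enqueue 7 → queue [1, 8, 10, 7]
Visit 1 → queue [8, 10, 7]
Visit 8 → queue [10, 7]
Visit 10 → queue [7]
Visit 7 → queue []

Visit order: 4, 2, 6, 9, 11, 13, 5, 3, 12, 0, 1, 8, 10, 7

7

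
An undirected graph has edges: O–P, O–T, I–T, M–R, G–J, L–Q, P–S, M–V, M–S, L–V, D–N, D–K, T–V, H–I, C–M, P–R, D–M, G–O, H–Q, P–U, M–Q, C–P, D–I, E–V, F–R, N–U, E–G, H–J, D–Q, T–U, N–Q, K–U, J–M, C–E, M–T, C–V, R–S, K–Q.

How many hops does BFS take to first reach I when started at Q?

2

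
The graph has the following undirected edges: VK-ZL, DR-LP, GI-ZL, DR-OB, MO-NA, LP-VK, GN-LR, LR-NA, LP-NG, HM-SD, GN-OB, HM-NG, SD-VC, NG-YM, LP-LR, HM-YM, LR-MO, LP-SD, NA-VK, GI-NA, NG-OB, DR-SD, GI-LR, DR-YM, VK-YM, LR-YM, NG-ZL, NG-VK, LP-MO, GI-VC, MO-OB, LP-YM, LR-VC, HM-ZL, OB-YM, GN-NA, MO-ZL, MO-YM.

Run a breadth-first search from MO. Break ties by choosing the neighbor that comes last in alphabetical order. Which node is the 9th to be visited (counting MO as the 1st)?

NG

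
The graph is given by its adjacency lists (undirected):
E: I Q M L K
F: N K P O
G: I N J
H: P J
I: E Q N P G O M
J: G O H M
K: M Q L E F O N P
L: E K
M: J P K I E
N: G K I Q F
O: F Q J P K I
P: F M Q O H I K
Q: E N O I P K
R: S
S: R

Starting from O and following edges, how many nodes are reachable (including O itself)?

13

BFS from O visits: O, Q, P, K, J, I, F, N, E, M, H, L, G
Reachable nodes: 13 of 15 total.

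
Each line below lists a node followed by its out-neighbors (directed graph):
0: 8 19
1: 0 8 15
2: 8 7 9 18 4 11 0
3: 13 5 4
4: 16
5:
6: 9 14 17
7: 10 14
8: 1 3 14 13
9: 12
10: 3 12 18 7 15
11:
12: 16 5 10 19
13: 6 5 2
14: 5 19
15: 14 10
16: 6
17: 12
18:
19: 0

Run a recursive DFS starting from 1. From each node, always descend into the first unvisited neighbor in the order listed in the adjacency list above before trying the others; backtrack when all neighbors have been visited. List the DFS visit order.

1, 0, 8, 3, 13, 6, 9, 12, 16, 5, 10, 18, 7, 14, 19, 15, 17, 2, 4, 11

Visit 1
1 → 0
0 → 8
8 → 3
3 → 13
13 → 6
6 → 9
9 → 12
12 → 16
12 → 5
12 → 10
10 → 18
10 → 7
7 → 14
14 → 19
10 → 15
6 → 17
13 → 2
2 → 4
2 → 11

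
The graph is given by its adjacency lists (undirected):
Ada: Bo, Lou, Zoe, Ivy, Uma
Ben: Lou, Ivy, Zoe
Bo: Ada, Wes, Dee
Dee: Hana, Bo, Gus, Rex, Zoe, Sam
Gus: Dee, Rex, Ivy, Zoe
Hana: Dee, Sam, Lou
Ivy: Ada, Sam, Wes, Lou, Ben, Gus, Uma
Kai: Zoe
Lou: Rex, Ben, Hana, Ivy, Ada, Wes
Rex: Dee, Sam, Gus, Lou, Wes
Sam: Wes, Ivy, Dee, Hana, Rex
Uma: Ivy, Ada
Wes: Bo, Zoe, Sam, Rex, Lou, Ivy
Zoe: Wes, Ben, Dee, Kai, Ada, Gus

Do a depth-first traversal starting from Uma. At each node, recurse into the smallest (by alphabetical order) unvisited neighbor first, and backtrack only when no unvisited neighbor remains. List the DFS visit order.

Uma, Ada, Bo, Dee, Gus, Ivy, Ben, Lou, Hana, Sam, Rex, Wes, Zoe, Kai

Visit Uma
Uma → Ada
Ada → Bo
Bo → Dee
Dee → Gus
Gus → Ivy
Ivy → Ben
Ben → Lou
Lou → Hana
Hana → Sam
Sam → Rex
Rex → Wes
Wes → Zoe
Zoe → Kai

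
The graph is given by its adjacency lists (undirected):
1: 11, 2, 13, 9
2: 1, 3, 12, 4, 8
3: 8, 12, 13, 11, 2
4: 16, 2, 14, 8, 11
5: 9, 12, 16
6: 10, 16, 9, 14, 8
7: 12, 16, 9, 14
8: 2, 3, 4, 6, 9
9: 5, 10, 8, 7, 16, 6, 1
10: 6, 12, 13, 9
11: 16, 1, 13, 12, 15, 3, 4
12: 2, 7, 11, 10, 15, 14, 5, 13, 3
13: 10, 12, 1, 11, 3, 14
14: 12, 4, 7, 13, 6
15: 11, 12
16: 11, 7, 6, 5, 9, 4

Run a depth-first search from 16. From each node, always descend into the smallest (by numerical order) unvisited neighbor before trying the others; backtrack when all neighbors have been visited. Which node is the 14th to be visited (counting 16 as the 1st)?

15

Visit 16
16 → 4
4 → 2
2 → 1
1 → 9
9 → 5
5 → 12
12 → 3
3 → 8
8 → 6
6 → 10
10 → 13
13 → 11
11 → 15
13 → 14
14 → 7

Visit order: 16, 4, 2, 1, 9, 5, 12, 3, 8, 6, 10, 13, 11, 15, 14, 7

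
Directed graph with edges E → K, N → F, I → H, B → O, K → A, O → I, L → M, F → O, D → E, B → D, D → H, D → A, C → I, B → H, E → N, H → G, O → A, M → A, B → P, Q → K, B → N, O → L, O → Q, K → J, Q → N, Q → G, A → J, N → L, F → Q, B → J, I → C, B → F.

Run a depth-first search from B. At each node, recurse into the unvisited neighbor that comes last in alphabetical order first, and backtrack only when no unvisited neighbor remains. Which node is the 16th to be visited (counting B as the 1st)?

Visit B
B → P
B → O
O → Q
Q → N
N → L
L → M
M → A
A → J
N → F
Q → K
Q → G
O → I
I → H
I → C
B → D
D → E

Visit order: B, P, O, Q, N, L, M, A, J, F, K, G, I, H, C, D, E

D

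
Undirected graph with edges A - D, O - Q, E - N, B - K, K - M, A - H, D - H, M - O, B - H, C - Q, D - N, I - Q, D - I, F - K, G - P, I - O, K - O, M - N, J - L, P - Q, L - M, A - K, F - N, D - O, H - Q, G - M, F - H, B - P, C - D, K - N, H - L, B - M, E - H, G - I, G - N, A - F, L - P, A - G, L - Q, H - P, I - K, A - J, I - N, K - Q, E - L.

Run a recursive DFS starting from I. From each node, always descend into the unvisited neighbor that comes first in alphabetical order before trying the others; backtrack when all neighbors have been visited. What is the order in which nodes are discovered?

Visit I
I → D
D → A
A → F
F → H
H → B
B → K
K → M
M → G
G → N
N → E
E → L
L → J
L → P
P → Q
Q → C
Q → O

I, D, A, F, H, B, K, M, G, N, E, L, J, P, Q, C, O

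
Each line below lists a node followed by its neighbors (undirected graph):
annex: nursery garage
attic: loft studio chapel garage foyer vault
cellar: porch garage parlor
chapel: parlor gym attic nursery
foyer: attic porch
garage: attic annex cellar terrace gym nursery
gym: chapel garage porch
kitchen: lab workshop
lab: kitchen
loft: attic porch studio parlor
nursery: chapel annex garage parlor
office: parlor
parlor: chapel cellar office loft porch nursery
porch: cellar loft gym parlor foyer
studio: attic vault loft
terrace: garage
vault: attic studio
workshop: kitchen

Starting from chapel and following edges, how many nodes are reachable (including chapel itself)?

15

BFS from chapel visits: chapel, parlor, nursery, gym, attic, porch, office, loft, cellar, garage, annex, vault, studio, foyer, terrace
Reachable nodes: 15 of 18 total.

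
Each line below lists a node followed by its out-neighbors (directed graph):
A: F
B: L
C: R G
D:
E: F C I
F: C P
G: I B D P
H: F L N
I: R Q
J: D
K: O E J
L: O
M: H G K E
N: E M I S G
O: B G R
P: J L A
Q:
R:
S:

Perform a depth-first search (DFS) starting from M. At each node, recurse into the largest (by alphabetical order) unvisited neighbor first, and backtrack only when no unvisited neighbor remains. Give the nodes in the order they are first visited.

M -> K -> O -> R -> G -> P -> L -> J -> D -> A -> F -> C -> I -> Q -> B -> E -> H -> N -> S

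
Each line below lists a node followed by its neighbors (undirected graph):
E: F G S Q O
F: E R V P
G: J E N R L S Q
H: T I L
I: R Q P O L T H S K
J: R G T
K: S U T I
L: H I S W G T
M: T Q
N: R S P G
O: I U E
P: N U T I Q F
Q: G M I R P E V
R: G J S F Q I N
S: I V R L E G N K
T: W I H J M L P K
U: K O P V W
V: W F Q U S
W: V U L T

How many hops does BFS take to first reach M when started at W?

2

Level 0: W
Level 1: L, T, U, V
Level 2: F, G, H, I, J, K, M, O, P, Q, S
Level 3: E, N, R
M first appears at level 2.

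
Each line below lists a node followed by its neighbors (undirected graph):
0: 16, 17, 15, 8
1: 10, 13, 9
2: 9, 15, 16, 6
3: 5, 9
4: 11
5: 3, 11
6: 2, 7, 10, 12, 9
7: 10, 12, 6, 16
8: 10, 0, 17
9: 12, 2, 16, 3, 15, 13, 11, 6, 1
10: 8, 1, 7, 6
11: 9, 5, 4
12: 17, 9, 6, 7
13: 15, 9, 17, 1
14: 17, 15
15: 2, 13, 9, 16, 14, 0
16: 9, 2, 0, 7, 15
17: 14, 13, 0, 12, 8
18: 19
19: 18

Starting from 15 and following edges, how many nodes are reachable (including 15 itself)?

BFS from 15 visits: 15, 2, 13, 9, 16, 14, 0, 6, 17, 1, 12, 3, 11, 7, 8, 10, 5, 4
Reachable nodes: 18 of 20 total.

18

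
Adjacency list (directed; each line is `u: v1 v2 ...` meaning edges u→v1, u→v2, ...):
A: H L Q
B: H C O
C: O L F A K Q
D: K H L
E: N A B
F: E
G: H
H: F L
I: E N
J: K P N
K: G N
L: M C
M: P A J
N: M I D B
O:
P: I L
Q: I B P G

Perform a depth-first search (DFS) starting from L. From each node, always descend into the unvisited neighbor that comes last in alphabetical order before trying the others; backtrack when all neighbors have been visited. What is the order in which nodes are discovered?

L M P I N D K G H F E B O C Q A J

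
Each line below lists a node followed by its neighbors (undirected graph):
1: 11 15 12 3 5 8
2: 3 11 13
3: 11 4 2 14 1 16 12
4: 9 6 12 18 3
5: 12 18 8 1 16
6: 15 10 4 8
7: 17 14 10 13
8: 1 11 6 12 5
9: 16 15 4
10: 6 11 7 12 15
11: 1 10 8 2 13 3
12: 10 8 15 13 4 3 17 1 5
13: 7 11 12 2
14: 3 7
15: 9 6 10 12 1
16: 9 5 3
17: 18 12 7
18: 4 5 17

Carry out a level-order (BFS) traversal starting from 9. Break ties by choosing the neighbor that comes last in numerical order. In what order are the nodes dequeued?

9 → 16 → 15 → 4 → 5 → 3 → 12 → 10 → 6 → 1 → 18 → 8 → 14 → 11 → 2 → 17 → 13 → 7

Visit 9; enqueue 16, 15, 4 → queue [16, 15, 4]
Visit 16; enqueue 5, 3 → queue [15, 4, 5, 3]
Visit 15; enqueue 12, 10, 6, 1 → queue [4, 5, 3, 12, 10, 6, 1]
Visit 4; enqueue 18 → queue [5, 3, 12, 10, 6, 1, 18]
Visit 5; enqueue 8 → queue [3, 12, 10, 6, 1, 18, 8]
Visit 3; enqueue 14, 11, 2 → queue [12, 10, 6, 1, 18, 8, 14, 11, 2]
Visit 12; enqueue 17, 13 → queue [10, 6, 1, 18, 8, 14, 11, 2, 17, 13]
Visit 10; enqueue 7 → queue [6, 1, 18, 8, 14, 11, 2, 17, 13, 7]
Visit 6 → queue [1, 18, 8, 14, 11, 2, 17, 13, 7]
Visit 1 → queue [18, 8, 14, 11, 2, 17, 13, 7]
Visit 18 → queue [8, 14, 11, 2, 17, 13, 7]
Visit 8 → queue [14, 11, 2, 17, 13, 7]
Visit 14 → queue [11, 2, 17, 13, 7]
Visit 11 → queue [2, 17, 13, 7]
Visit 2 → queue [17, 13, 7]
Visit 17 → queue [13, 7]
Visit 13 → queue [7]
Visit 7 → queue []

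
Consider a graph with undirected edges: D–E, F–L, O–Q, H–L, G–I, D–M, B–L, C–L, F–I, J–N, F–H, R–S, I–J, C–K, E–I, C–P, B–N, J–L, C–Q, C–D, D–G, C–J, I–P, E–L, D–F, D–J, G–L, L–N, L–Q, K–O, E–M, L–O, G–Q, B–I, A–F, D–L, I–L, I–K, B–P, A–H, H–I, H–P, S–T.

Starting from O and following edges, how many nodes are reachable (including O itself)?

17

BFS from O visits: O, Q, L, K, G, C, N, J, I, H, F, E, D, B, P, A, M
Reachable nodes: 17 of 20 total.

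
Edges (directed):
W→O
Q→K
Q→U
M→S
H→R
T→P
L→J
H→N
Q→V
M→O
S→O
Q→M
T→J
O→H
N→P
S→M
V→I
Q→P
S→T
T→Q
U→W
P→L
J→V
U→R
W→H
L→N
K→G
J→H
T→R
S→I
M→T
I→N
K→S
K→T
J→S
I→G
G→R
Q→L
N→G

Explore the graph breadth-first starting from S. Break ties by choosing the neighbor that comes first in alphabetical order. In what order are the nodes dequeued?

Visit S; enqueue I, M, O, T → queue [I, M, O, T]
Visit I; enqueue G, N → queue [M, O, T, G, N]
Visit M → queue [O, T, G, N]
Visit O; enqueue H → queue [T, G, N, H]
Visit T; enqueue J, P, Q, R → queue [G, N, H, J, P, Q, R]
Visit G → queue [N, H, J, P, Q, R]
Visit N → queue [H, J, P, Q, R]
Visit H → queue [J, P, Q, R]
Visit J; enqueue V → queue [P, Q, R, V]
Visit P; enqueue L → queue [Q, R, V, L]
Visit Q; enqueue K, U → queue [R, V, L, K, U]
Visit R → queue [V, L, K, U]
Visit V → queue [L, K, U]
Visit L → queue [K, U]
Visit K → queue [U]
Visit U; enqueue W → queue [W]
Visit W → queue []

S → I → M → O → T → G → N → H → J → P → Q → R → V → L → K → U → W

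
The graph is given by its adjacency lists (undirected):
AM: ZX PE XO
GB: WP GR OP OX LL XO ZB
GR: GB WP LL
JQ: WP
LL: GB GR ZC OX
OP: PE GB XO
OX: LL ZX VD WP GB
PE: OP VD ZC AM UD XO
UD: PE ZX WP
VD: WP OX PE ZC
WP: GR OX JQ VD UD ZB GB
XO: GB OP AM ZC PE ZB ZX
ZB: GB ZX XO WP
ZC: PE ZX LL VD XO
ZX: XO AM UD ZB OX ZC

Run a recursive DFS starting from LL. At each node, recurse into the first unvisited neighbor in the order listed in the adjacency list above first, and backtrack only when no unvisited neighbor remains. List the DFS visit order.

LL, GB, WP, GR, OX, ZX, XO, OP, PE, VD, ZC, AM, UD, ZB, JQ

Visit LL
LL → GB
GB → WP
WP → GR
WP → OX
OX → ZX
ZX → XO
XO → OP
OP → PE
PE → VD
VD → ZC
PE → AM
PE → UD
XO → ZB
WP → JQ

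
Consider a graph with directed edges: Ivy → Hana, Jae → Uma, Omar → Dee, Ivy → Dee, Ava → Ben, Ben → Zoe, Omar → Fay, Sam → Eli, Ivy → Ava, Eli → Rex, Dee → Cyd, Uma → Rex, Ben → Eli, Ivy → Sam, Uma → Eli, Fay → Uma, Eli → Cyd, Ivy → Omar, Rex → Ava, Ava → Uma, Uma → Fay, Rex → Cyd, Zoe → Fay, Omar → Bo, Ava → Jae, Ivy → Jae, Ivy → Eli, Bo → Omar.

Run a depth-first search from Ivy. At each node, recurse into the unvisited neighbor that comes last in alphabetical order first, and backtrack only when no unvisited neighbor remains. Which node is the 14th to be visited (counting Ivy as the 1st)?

Bo

Visit Ivy
Ivy → Sam
Sam → Eli
Eli → Rex
Rex → Cyd
Rex → Ava
Ava → Uma
Uma → Fay
Ava → Jae
Ava → Ben
Ben → Zoe
Ivy → Omar
Omar → Dee
Omar → Bo
Ivy → Hana

Visit order: Ivy, Sam, Eli, Rex, Cyd, Ava, Uma, Fay, Jae, Ben, Zoe, Omar, Dee, Bo, Hana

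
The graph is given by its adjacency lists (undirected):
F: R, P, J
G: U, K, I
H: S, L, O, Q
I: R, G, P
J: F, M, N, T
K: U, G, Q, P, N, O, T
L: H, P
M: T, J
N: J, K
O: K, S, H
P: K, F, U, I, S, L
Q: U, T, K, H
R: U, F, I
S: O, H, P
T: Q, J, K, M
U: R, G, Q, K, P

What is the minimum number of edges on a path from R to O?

3

Level 0: R
Level 1: F, I, U
Level 2: G, J, K, P, Q
Level 3: H, L, M, N, O, S, T
O first appears at level 3.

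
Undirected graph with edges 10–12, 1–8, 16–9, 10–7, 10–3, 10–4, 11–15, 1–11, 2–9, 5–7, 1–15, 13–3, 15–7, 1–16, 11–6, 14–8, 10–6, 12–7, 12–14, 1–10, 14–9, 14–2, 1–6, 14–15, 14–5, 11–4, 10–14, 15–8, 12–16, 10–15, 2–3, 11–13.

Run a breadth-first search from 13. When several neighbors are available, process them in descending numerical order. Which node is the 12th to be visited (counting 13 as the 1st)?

Visit 13; enqueue 11, 3 → queue [11, 3]
Visit 11; enqueue 15, 6, 4, 1 → queue [3, 15, 6, 4, 1]
Visit 3; enqueue 10, 2 → queue [15, 6, 4, 1, 10, 2]
Visit 15; enqueue 14, 8, 7 → queue [6, 4, 1, 10, 2, 14, 8, 7]
Visit 6 → queue [4, 1, 10, 2, 14, 8, 7]
Visit 4 → queue [1, 10, 2, 14, 8, 7]
Visit 1; enqueue 16 → queue [10, 2, 14, 8, 7, 16]
Visit 10; enqueue 12 → queue [2, 14, 8, 7, 16, 12]
Visit 2; enqueue 9 → queue [14, 8, 7, 16, 12, 9]
Visit 14; enqueue 5 → queue [8, 7, 16, 12, 9, 5]
Visit 8 → queue [7, 16, 12, 9, 5]
Visit 7 → queue [16, 12, 9, 5]
Visit 16 → queue [12, 9, 5]
Visit 12 → queue [9, 5]
Visit 9 → queue [5]
Visit 5 → queue []

Visit order: 13, 11, 3, 15, 6, 4, 1, 10, 2, 14, 8, 7, 16, 12, 9, 5

7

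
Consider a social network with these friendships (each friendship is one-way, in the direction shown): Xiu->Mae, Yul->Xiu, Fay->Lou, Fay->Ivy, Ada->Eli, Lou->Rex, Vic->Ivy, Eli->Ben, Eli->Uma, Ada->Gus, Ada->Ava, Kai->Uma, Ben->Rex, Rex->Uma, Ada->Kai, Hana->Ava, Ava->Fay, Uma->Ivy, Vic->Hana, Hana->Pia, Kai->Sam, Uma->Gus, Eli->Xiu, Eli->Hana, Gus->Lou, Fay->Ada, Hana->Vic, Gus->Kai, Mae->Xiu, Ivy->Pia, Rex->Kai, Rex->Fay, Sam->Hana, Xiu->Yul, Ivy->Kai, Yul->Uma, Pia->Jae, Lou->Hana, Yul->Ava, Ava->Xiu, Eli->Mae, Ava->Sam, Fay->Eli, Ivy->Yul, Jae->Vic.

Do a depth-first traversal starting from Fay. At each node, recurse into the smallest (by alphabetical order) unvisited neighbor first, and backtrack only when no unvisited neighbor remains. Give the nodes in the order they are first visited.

Visit Fay
Fay → Ada
Ada → Ava
Ava → Sam
Sam → Hana
Hana → Pia
Pia → Jae
Jae → Vic
Vic → Ivy
Ivy → Kai
Kai → Uma
Uma → Gus
Gus → Lou
Lou → Rex
Ivy → Yul
Yul → Xiu
Xiu → Mae
Ada → Eli
Eli → Ben

Fay Ada Ava Sam Hana Pia Jae Vic Ivy Kai Uma Gus Lou Rex Yul Xiu Mae Eli Ben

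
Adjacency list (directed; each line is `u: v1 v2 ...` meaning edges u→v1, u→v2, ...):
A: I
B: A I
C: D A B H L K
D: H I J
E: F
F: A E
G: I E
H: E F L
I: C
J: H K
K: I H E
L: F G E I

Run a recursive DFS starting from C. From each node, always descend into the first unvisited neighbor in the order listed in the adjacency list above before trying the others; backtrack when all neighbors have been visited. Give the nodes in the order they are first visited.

C D H E F A I L G J K B

Visit C
C → D
D → H
H → E
E → F
F → A
A → I
H → L
L → G
D → J
J → K
C → B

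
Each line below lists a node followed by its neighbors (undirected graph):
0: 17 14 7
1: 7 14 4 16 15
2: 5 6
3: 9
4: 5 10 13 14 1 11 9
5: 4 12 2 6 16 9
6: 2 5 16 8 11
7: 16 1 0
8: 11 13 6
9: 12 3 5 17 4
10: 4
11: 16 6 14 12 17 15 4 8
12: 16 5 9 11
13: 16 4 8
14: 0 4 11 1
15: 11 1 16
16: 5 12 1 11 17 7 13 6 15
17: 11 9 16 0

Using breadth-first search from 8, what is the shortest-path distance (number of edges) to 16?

2

Level 0: 8
Level 1: 6, 11, 13
Level 2: 2, 4, 5, 12, 14, 15, 16, 17
Level 3: 0, 1, 7, 9, 10
Level 4: 3
16 first appears at level 2.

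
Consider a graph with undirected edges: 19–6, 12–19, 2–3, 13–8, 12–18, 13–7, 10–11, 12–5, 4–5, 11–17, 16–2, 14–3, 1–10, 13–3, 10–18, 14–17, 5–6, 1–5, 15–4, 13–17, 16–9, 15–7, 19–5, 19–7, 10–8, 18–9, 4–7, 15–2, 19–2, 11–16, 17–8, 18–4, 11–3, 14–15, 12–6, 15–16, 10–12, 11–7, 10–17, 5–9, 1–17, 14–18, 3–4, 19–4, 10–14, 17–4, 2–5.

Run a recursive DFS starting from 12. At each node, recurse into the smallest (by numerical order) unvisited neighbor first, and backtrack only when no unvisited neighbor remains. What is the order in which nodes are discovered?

12, 5, 1, 10, 8, 13, 3, 2, 15, 4, 7, 11, 16, 9, 18, 14, 17, 19, 6

Visit 12
12 → 5
5 → 1
1 → 10
10 → 8
8 → 13
13 → 3
3 → 2
2 → 15
15 → 4
4 → 7
7 → 11
11 → 16
16 → 9
9 → 18
18 → 14
14 → 17
7 → 19
19 → 6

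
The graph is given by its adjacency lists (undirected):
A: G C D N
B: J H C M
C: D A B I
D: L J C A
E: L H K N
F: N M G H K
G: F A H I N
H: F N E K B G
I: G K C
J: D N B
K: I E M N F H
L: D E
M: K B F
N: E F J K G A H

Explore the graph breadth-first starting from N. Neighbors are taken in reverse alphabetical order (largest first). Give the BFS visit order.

N → K → J → H → G → F → E → A → M → I → D → B → L → C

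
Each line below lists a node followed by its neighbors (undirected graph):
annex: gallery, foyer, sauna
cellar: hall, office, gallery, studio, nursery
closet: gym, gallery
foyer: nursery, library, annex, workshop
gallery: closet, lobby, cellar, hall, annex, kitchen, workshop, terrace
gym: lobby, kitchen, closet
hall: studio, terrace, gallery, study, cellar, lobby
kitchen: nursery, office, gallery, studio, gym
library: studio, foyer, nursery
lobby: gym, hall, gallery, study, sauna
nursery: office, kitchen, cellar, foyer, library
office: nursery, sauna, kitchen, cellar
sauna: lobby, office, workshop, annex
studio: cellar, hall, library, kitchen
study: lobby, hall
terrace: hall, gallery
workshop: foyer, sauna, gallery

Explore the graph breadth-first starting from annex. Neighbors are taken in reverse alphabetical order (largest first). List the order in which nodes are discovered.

annex sauna gallery foyer workshop office lobby terrace kitchen hall closet cellar nursery library study gym studio

Visit annex; enqueue sauna, gallery, foyer → queue [sauna, gallery, foyer]
Visit sauna; enqueue workshop, office, lobby → queue [gallery, foyer, workshop, office, lobby]
Visit gallery; enqueue terrace, kitchen, hall, closet, cellar → queue [foyer, workshop, office, lobby, terrace, kitchen, hall, closet, cellar]
Visit foyer; enqueue nursery, library → queue [workshop, office, lobby, terrace, kitchen, hall, closet, cellar, nursery, library]
Visit workshop → queue [office, lobby, terrace, kitchen, hall, closet, cellar, nursery, library]
Visit office → queue [lobby, terrace, kitchen, hall, closet, cellar, nursery, library]
Visit lobby; enqueue study, gym → queue [terrace, kitchen, hall, closet, cellar, nursery, library, study, gym]
Visit terrace → queue [kitchen, hall, closet, cellar, nursery, library, study, gym]
Visit kitchen; enqueue studio → queue [hall, closet, cellar, nursery, library, study, gym, studio]
Visit hall → queue [closet, cellar, nursery, library, study, gym, studio]
Visit closet → queue [cellar, nursery, library, study, gym, studio]
Visit cellar → queue [nursery, library, study, gym, studio]
Visit nursery → queue [library, study, gym, studio]
Visit library → queue [study, gym, studio]
Visit study → queue [gym, studio]
Visit gym → queue [studio]
Visit studio → queue []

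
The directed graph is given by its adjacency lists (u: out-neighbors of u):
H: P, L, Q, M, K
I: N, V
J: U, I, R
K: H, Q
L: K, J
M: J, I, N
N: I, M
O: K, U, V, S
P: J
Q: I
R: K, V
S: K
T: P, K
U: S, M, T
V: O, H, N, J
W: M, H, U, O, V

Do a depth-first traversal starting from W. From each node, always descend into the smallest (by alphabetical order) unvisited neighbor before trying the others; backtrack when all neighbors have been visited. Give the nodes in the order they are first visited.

W H K Q I N M J R V O S U T P L

Visit W
W → H
H → K
K → Q
Q → I
I → N
N → M
M → J
J → R
R → V
V → O
O → S
O → U
U → T
T → P
H → L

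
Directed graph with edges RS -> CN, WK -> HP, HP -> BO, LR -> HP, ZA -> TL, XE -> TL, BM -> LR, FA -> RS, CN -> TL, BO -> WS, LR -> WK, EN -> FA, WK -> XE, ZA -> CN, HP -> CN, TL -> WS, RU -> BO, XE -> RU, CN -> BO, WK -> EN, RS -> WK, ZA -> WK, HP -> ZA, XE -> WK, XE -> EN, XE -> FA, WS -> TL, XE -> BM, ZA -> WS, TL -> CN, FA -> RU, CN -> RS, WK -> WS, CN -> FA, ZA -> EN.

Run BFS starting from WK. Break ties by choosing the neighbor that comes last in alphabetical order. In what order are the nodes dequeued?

WK, XE, WS, HP, EN, TL, RU, FA, BM, ZA, CN, BO, RS, LR

Visit WK; enqueue XE, WS, HP, EN → queue [XE, WS, HP, EN]
Visit XE; enqueue TL, RU, FA, BM → queue [WS, HP, EN, TL, RU, FA, BM]
Visit WS → queue [HP, EN, TL, RU, FA, BM]
Visit HP; enqueue ZA, CN, BO → queue [EN, TL, RU, FA, BM, ZA, CN, BO]
Visit EN → queue [TL, RU, FA, BM, ZA, CN, BO]
Visit TL → queue [RU, FA, BM, ZA, CN, BO]
Visit RU → queue [FA, BM, ZA, CN, BO]
Visit FA; enqueue RS → queue [BM, ZA, CN, BO, RS]
Visit BM; enqueue LR → queue [ZA, CN, BO, RS, LR]
Visit ZA → queue [CN, BO, RS, LR]
Visit CN → queue [BO, RS, LR]
Visit BO → queue [RS, LR]
Visit RS → queue [LR]
Visit LR → queue []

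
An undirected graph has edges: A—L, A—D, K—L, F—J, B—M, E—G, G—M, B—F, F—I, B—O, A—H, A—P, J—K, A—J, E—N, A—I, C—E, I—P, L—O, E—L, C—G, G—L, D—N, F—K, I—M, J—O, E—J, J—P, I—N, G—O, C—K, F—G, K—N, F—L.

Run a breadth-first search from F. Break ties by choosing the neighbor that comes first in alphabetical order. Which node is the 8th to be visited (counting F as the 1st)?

Visit F; enqueue B, G, I, J, K, L → queue [B, G, I, J, K, L]
Visit B; enqueue M, O → queue [G, I, J, K, L, M, O]
Visit G; enqueue C, E → queue [I, J, K, L, M, O, C, E]
Visit I; enqueue A, N, P → queue [J, K, L, M, O, C, E, A, N, P]
Visit J → queue [K, L, M, O, C, E, A, N, P]
Visit K → queue [L, M, O, C, E, A, N, P]
Visit L → queue [M, O, C, E, A, N, P]
Visit M → queue [O, C, E, A, N, P]
Visit O → queue [C, E, A, N, P]
Visit C → queue [E, A, N, P]
Visit E → queue [A, N, P]
Visit A; enqueue D, H → queue [N, P, D, H]
Visit N → queue [P, D, H]
Visit P → queue [D, H]
Visit D → queue [H]
Visit H → queue []

Visit order: F, B, G, I, J, K, L, M, O, C, E, A, N, P, D, H

M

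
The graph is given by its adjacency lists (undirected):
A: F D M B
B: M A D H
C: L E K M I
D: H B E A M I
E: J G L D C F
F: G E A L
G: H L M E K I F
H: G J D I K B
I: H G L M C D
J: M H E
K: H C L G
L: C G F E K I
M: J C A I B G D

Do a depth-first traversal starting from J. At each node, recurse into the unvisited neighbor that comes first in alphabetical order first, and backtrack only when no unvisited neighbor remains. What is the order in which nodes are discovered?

Visit J
J → E
E → C
C → I
I → D
D → A
A → B
B → H
H → G
G → F
F → L
L → K
G → M

J -> E -> C -> I -> D -> A -> B -> H -> G -> F -> L -> K -> M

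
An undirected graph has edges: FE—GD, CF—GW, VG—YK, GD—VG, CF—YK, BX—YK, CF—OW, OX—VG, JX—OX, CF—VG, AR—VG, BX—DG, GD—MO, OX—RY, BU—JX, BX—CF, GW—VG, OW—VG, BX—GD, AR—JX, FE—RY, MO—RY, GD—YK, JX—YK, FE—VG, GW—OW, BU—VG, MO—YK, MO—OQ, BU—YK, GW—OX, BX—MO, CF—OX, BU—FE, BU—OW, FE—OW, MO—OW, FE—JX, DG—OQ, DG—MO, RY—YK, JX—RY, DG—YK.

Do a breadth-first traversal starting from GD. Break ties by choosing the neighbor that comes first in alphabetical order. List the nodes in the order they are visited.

GD -> BX -> FE -> MO -> VG -> YK -> CF -> DG -> BU -> JX -> OW -> RY -> OQ -> AR -> GW -> OX

Visit GD; enqueue BX, FE, MO, VG, YK → queue [BX, FE, MO, VG, YK]
Visit BX; enqueue CF, DG → queue [FE, MO, VG, YK, CF, DG]
Visit FE; enqueue BU, JX, OW, RY → queue [MO, VG, YK, CF, DG, BU, JX, OW, RY]
Visit MO; enqueue OQ → queue [VG, YK, CF, DG, BU, JX, OW, RY, OQ]
Visit VG; enqueue AR, GW, OX → queue [YK, CF, DG, BU, JX, OW, RY, OQ, AR, GW, OX]
Visit YK → queue [CF, DG, BU, JX, OW, RY, OQ, AR, GW, OX]
Visit CF → queue [DG, BU, JX, OW, RY, OQ, AR, GW, OX]
Visit DG → queue [BU, JX, OW, RY, OQ, AR, GW, OX]
Visit BU → queue [JX, OW, RY, OQ, AR, GW, OX]
Visit JX → queue [OW, RY, OQ, AR, GW, OX]
Visit OW → queue [RY, OQ, AR, GW, OX]
Visit RY → queue [OQ, AR, GW, OX]
Visit OQ → queue [AR, GW, OX]
Visit AR → queue [GW, OX]
Visit GW → queue [OX]
Visit OX → queue []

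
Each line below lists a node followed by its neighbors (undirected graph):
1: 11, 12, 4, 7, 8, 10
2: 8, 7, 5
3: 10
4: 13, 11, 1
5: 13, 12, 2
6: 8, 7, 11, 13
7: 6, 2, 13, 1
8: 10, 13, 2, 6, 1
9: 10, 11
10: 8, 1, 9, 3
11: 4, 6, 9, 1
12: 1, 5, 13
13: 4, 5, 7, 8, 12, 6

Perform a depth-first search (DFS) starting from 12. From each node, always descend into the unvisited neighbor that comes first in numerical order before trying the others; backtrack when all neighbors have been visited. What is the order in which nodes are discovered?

Visit 12
12 → 1
1 → 4
4 → 11
11 → 6
6 → 7
7 → 2
2 → 5
5 → 13
13 → 8
8 → 10
10 → 3
10 → 9

12, 1, 4, 11, 6, 7, 2, 5, 13, 8, 10, 3, 9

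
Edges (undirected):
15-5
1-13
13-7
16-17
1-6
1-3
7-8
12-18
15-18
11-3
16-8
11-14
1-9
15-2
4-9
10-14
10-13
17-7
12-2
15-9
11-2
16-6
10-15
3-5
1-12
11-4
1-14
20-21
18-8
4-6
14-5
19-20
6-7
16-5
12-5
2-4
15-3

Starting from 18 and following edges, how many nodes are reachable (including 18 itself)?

18

BFS from 18 visits: 18, 15, 12, 8, 10, 9, 5, 3, 2, 1, 16, 7, 14, 13, 4, 11, 6, 17
Reachable nodes: 18 of 21 total.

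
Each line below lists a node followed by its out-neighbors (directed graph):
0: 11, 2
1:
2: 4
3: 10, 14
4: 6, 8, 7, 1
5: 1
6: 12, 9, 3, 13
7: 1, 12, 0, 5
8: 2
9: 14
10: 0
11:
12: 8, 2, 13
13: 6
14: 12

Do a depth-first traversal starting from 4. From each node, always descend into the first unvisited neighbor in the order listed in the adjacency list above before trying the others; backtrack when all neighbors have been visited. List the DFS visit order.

4, 6, 12, 8, 2, 13, 9, 14, 3, 10, 0, 11, 7, 1, 5

Visit 4
4 → 6
6 → 12
12 → 8
8 → 2
12 → 13
6 → 9
9 → 14
6 → 3
3 → 10
10 → 0
0 → 11
4 → 7
7 → 1
7 → 5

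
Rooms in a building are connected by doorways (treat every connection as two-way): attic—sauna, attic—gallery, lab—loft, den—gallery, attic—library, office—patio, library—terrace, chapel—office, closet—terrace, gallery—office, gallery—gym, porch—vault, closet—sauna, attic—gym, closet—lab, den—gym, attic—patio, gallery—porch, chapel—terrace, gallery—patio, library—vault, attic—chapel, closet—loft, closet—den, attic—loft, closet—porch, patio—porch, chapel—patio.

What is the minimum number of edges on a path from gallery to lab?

Level 0: gallery
Level 1: attic, den, gym, office, patio, porch
Level 2: chapel, closet, library, loft, sauna, vault
Level 3: lab, terrace
lab first appears at level 3.

3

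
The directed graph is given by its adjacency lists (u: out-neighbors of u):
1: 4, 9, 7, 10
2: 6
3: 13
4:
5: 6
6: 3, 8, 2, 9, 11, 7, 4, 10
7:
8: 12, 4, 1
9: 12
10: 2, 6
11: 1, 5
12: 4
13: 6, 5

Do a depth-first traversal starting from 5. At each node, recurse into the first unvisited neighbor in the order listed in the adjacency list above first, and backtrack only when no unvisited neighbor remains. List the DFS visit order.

Visit 5
5 → 6
6 → 3
3 → 13
6 → 8
8 → 12
12 → 4
8 → 1
1 → 9
1 → 7
1 → 10
10 → 2
6 → 11

5 -> 6 -> 3 -> 13 -> 8 -> 12 -> 4 -> 1 -> 9 -> 7 -> 10 -> 2 -> 11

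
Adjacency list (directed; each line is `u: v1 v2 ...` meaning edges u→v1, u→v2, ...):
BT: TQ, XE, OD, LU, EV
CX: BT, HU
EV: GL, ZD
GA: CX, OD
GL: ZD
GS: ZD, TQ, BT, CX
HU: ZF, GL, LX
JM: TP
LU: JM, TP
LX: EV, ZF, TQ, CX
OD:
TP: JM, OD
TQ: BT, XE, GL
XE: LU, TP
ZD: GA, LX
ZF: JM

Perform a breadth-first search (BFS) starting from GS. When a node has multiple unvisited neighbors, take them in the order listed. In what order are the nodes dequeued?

GS ZD TQ BT CX GA LX XE GL OD LU EV HU ZF TP JM

Visit GS; enqueue ZD, TQ, BT, CX → queue [ZD, TQ, BT, CX]
Visit ZD; enqueue GA, LX → queue [TQ, BT, CX, GA, LX]
Visit TQ; enqueue XE, GL → queue [BT, CX, GA, LX, XE, GL]
Visit BT; enqueue OD, LU, EV → queue [CX, GA, LX, XE, GL, OD, LU, EV]
Visit CX; enqueue HU → queue [GA, LX, XE, GL, OD, LU, EV, HU]
Visit GA → queue [LX, XE, GL, OD, LU, EV, HU]
Visit LX; enqueue ZF → queue [XE, GL, OD, LU, EV, HU, ZF]
Visit XE; enqueue TP → queue [GL, OD, LU, EV, HU, ZF, TP]
Visit GL → queue [OD, LU, EV, HU, ZF, TP]
Visit OD → queue [LU, EV, HU, ZF, TP]
Visit LU; enqueue JM → queue [EV, HU, ZF, TP, JM]
Visit EV → queue [HU, ZF, TP, JM]
Visit HU → queue [ZF, TP, JM]
Visit ZF → queue [TP, JM]
Visit TP → queue [JM]
Visit JM → queue []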